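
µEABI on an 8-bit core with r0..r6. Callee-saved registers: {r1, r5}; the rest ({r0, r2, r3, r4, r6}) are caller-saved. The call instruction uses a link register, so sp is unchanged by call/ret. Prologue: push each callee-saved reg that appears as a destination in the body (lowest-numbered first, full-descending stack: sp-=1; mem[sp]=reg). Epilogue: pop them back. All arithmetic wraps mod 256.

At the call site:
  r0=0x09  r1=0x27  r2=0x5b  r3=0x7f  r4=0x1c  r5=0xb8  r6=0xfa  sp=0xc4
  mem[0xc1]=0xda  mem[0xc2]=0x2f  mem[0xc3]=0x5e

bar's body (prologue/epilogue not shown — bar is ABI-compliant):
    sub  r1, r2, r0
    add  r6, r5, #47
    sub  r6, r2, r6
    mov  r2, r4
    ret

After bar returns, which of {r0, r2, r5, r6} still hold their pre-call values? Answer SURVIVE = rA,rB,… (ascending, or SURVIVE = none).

prologue: push r1 → mem[0xc3]=0x27, sp=0xc3
body[0] sub  r1, r2, r0 → r1=0x52
body[1] add  r6, r5, #47 → r6=0xe7
body[2] sub  r6, r2, r6 → r6=0x74
body[3] mov  r2, r4 → r2=0x1c
epilogue: pop r1=0x27, sp=0xc4
r0: caller-saved, written=False
r2: caller-saved, written=True
r5: callee-saved, written=False
r6: caller-saved, written=True

SURVIVE = r0,r5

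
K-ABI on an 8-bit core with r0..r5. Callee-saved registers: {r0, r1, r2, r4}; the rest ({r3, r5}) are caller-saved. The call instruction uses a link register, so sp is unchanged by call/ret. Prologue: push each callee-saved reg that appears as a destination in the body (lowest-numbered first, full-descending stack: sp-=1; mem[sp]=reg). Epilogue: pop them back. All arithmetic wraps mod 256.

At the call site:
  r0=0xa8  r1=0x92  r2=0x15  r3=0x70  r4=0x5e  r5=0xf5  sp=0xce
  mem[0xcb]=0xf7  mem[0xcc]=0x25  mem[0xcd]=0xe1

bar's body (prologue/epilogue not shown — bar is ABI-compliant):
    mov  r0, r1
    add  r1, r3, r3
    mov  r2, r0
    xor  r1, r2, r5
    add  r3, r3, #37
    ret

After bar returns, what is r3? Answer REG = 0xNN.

prologue: push r0 -> mem[0xcd]=0xa8, sp=0xcd
prologue: push r1 -> mem[0xcc]=0x92, sp=0xcc
prologue: push r2 -> mem[0xcb]=0x15, sp=0xcb
body[0] mov  r0, r1 -> r0=0x92
body[1] add  r1, r3, r3 -> r1=0xe0
body[2] mov  r2, r0 -> r2=0x92
body[3] xor  r1, r2, r5 -> r1=0x67
body[4] add  r3, r3, #37 -> r3=0x95
epilogue: pop r2=0x15, sp=0xcc
epilogue: pop r1=0x92, sp=0xcd
epilogue: pop r0=0xa8, sp=0xce
r3 is caller-saved -> body value

REG = 0x95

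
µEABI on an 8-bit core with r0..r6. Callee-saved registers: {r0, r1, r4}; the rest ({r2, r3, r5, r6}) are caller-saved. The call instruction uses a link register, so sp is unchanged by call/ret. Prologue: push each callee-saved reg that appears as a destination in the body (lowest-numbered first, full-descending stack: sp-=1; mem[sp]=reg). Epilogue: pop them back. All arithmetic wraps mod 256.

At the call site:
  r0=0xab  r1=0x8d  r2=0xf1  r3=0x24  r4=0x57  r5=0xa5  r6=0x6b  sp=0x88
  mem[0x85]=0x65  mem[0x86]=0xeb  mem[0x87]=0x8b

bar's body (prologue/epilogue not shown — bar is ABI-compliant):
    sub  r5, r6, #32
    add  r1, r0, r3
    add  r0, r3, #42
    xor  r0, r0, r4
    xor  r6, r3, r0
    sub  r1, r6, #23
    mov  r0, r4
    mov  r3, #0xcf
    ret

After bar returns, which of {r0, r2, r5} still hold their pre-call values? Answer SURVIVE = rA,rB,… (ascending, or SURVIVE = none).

prologue: push r0 -> mem[0x87]=0xab, sp=0x87
prologue: push r1 -> mem[0x86]=0x8d, sp=0x86
body[0] sub  r5, r6, #32 -> r5=0x4b
body[1] add  r1, r0, r3 -> r1=0xcf
body[2] add  r0, r3, #42 -> r0=0x4e
body[3] xor  r0, r0, r4 -> r0=0x19
body[4] xor  r6, r3, r0 -> r6=0x3d
body[5] sub  r1, r6, #23 -> r1=0x26
body[6] mov  r0, r4 -> r0=0x57
body[7] mov  r3, #0xcf -> r3=0xcf
epilogue: pop r1=0x8d, sp=0x87
epilogue: pop r0=0xab, sp=0x88
r0: callee-saved, written=True
r2: caller-saved, written=False
r5: caller-saved, written=True

SURVIVE = r0,r2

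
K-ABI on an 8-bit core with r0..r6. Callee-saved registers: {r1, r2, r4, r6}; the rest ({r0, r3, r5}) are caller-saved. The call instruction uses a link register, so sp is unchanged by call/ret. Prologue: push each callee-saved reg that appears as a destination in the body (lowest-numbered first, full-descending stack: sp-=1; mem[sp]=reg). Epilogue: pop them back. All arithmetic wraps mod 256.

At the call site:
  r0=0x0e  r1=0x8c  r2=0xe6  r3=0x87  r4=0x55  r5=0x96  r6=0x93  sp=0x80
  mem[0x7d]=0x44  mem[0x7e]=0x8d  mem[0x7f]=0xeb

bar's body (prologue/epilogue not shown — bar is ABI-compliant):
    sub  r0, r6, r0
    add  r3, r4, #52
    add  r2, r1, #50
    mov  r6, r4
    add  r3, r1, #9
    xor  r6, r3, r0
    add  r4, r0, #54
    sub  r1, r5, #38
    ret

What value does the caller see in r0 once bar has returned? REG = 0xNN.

prologue: push r1 → mem[0x7f]=0x8c, sp=0x7f
prologue: push r2 → mem[0x7e]=0xe6, sp=0x7e
prologue: push r4 → mem[0x7d]=0x55, sp=0x7d
prologue: push r6 → mem[0x7c]=0x93, sp=0x7c
body[0] sub  r0, r6, r0 → r0=0x85
body[1] add  r3, r4, #52 → r3=0x89
body[2] add  r2, r1, #50 → r2=0xbe
body[3] mov  r6, r4 → r6=0x55
body[4] add  r3, r1, #9 → r3=0x95
body[5] xor  r6, r3, r0 → r6=0x10
body[6] add  r4, r0, #54 → r4=0xbb
body[7] sub  r1, r5, #38 → r1=0x70
epilogue: pop r6=0x93, sp=0x7d
epilogue: pop r4=0x55, sp=0x7e
epilogue: pop r2=0xe6, sp=0x7f
epilogue: pop r1=0x8c, sp=0x80
r0 is caller-saved → body value

REG = 0x85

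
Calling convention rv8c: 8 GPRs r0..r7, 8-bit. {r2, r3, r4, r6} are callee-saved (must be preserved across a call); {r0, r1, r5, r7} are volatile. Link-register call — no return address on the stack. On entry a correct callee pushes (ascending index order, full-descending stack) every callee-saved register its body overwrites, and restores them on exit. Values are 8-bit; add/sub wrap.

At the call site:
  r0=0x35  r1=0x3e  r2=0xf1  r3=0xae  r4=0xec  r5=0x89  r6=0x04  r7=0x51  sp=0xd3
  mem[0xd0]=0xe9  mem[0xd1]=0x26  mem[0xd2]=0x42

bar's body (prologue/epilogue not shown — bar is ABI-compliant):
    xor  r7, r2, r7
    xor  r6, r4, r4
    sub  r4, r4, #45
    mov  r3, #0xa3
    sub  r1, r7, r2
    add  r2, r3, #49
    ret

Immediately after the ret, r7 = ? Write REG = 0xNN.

prologue: push r2 → mem[0xd2]=0xf1, sp=0xd2
prologue: push r3 → mem[0xd1]=0xae, sp=0xd1
prologue: push r4 → mem[0xd0]=0xec, sp=0xd0
prologue: push r6 → mem[0xcf]=0x04, sp=0xcf
body[0] xor  r7, r2, r7 → r7=0xa0
body[1] xor  r6, r4, r4 → r6=0x00
body[2] sub  r4, r4, #45 → r4=0xbf
body[3] mov  r3, #0xa3 → r3=0xa3
body[4] sub  r1, r7, r2 → r1=0xaf
body[5] add  r2, r3, #49 → r2=0xd4
epilogue: pop r6=0x04, sp=0xd0
epilogue: pop r4=0xec, sp=0xd1
epilogue: pop r3=0xae, sp=0xd2
epilogue: pop r2=0xf1, sp=0xd3
r7 is caller-saved → body value

REG = 0xa0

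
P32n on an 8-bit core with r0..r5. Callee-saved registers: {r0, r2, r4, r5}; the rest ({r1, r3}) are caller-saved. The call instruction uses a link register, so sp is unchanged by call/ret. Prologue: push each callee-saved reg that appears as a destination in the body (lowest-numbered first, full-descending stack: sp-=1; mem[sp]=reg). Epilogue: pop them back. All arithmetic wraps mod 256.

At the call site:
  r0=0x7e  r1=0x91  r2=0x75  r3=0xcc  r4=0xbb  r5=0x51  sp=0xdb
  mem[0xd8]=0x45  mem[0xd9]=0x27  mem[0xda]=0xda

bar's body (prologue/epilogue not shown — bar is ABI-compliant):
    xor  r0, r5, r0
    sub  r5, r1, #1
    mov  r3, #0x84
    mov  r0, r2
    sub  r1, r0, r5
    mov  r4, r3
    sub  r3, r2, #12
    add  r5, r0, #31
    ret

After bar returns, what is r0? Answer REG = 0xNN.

REG = 0x7e

prologue: push r0 → mem[0xda]=0x7e, sp=0xda
prologue: push r4 → mem[0xd9]=0xbb, sp=0xd9
prologue: push r5 → mem[0xd8]=0x51, sp=0xd8
body[0] xor  r0, r5, r0 → r0=0x2f
body[1] sub  r5, r1, #1 → r5=0x90
body[2] mov  r3, #0x84 → r3=0x84
body[3] mov  r0, r2 → r0=0x75
body[4] sub  r1, r0, r5 → r1=0xe5
body[5] mov  r4, r3 → r4=0x84
body[6] sub  r3, r2, #12 → r3=0x69
body[7] add  r5, r0, #31 → r5=0x94
epilogue: pop r5=0x51, sp=0xd9
epilogue: pop r4=0xbb, sp=0xda
epilogue: pop r0=0x7e, sp=0xdb
r0 is callee-saved → restored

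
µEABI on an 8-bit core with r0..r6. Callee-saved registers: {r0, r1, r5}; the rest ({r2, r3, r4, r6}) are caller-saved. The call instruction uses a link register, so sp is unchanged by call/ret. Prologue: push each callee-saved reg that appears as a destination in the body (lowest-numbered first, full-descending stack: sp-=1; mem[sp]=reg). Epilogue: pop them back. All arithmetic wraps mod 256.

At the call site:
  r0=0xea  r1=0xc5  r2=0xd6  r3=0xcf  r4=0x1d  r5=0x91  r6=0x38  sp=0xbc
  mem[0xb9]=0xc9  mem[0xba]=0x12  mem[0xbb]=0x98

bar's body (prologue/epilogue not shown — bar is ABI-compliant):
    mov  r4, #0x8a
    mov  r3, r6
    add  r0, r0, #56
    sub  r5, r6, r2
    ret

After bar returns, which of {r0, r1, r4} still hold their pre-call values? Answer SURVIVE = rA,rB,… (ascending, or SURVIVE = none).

SURVIVE = r0,r1

prologue: push r0 -> mem[0xbb]=0xea, sp=0xbb
prologue: push r5 -> mem[0xba]=0x91, sp=0xba
body[0] mov  r4, #0x8a -> r4=0x8a
body[1] mov  r3, r6 -> r3=0x38
body[2] add  r0, r0, #56 -> r0=0x22
body[3] sub  r5, r6, r2 -> r5=0x62
epilogue: pop r5=0x91, sp=0xbb
epilogue: pop r0=0xea, sp=0xbc
r0: callee-saved, written=True
r1: callee-saved, written=False
r4: caller-saved, written=True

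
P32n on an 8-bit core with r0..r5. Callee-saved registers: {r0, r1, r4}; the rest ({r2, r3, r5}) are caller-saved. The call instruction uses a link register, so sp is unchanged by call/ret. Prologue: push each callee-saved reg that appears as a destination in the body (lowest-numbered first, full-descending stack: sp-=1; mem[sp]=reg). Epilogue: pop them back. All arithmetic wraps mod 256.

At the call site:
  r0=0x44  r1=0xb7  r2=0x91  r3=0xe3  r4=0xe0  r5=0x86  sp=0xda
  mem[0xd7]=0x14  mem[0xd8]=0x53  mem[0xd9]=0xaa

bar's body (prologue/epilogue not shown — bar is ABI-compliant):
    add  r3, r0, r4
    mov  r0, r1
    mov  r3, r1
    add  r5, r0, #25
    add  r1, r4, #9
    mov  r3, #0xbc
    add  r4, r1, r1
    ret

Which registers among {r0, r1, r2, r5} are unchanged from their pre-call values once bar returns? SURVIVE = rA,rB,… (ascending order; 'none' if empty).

prologue: push r0 → mem[0xd9]=0x44, sp=0xd9
prologue: push r1 → mem[0xd8]=0xb7, sp=0xd8
prologue: push r4 → mem[0xd7]=0xe0, sp=0xd7
body[0] add  r3, r0, r4 → r3=0x24
body[1] mov  r0, r1 → r0=0xb7
body[2] mov  r3, r1 → r3=0xb7
body[3] add  r5, r0, #25 → r5=0xd0
body[4] add  r1, r4, #9 → r1=0xe9
body[5] mov  r3, #0xbc → r3=0xbc
body[6] add  r4, r1, r1 → r4=0xd2
epilogue: pop r4=0xe0, sp=0xd8
epilogue: pop r1=0xb7, sp=0xd9
epilogue: pop r0=0x44, sp=0xda
r0: callee-saved, written=True
r1: callee-saved, written=True
r2: caller-saved, written=False
r5: caller-saved, written=True

SURVIVE = r0,r1,r2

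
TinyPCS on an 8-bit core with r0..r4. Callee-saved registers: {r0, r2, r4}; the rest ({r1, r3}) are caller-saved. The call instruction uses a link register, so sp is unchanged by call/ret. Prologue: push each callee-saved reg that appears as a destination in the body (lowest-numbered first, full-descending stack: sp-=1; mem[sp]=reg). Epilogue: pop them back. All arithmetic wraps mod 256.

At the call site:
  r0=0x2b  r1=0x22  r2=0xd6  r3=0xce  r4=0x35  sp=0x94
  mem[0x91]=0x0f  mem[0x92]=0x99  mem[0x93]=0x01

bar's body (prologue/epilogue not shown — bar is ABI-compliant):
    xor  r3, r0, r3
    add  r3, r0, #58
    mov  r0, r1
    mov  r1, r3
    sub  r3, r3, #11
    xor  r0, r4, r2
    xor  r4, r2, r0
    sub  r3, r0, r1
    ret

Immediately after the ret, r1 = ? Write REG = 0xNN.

REG = 0x65

prologue: push r0 -> mem[0x93]=0x2b, sp=0x93
prologue: push r4 -> mem[0x92]=0x35, sp=0x92
body[0] xor  r3, r0, r3 -> r3=0xe5
body[1] add  r3, r0, #58 -> r3=0x65
body[2] mov  r0, r1 -> r0=0x22
body[3] mov  r1, r3 -> r1=0x65
body[4] sub  r3, r3, #11 -> r3=0x5a
body[5] xor  r0, r4, r2 -> r0=0xe3
body[6] xor  r4, r2, r0 -> r4=0x35
body[7] sub  r3, r0, r1 -> r3=0x7e
epilogue: pop r4=0x35, sp=0x93
epilogue: pop r0=0x2b, sp=0x94
r1 is caller-saved -> body value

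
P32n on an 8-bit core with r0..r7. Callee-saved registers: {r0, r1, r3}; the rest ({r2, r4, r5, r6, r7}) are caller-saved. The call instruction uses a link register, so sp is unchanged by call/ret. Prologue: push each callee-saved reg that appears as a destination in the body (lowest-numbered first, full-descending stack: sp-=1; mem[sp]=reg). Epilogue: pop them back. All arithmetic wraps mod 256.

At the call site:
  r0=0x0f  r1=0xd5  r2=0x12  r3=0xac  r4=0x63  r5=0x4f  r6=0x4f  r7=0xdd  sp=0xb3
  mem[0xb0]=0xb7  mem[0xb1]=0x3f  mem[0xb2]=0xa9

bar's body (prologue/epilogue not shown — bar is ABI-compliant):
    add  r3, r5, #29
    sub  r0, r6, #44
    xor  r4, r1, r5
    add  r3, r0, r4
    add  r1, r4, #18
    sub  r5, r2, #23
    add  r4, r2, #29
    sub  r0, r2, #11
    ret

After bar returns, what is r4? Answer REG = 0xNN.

prologue: push r0 → mem[0xb2]=0x0f, sp=0xb2
prologue: push r1 → mem[0xb1]=0xd5, sp=0xb1
prologue: push r3 → mem[0xb0]=0xac, sp=0xb0
body[0] add  r3, r5, #29 → r3=0x6c
body[1] sub  r0, r6, #44 → r0=0x23
body[2] xor  r4, r1, r5 → r4=0x9a
body[3] add  r3, r0, r4 → r3=0xbd
body[4] add  r1, r4, #18 → r1=0xac
body[5] sub  r5, r2, #23 → r5=0xfb
body[6] add  r4, r2, #29 → r4=0x2f
body[7] sub  r0, r2, #11 → r0=0x07
epilogue: pop r3=0xac, sp=0xb1
epilogue: pop r1=0xd5, sp=0xb2
epilogue: pop r0=0x0f, sp=0xb3
r4 is caller-saved → body value

REG = 0x2f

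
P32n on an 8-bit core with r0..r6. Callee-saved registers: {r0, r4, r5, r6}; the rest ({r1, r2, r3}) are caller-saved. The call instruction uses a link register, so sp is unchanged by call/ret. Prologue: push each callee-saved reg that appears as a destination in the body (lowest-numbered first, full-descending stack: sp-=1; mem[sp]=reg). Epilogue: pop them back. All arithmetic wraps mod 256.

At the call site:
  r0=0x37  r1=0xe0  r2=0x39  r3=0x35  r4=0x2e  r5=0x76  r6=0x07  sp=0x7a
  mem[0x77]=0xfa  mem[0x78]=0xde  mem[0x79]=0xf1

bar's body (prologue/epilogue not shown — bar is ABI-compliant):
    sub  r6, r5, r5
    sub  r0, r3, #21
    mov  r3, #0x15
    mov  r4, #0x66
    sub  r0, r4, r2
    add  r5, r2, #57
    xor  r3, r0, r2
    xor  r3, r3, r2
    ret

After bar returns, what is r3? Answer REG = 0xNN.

prologue: push r0 -> mem[0x79]=0x37, sp=0x79
prologue: push r4 -> mem[0x78]=0x2e, sp=0x78
prologue: push r5 -> mem[0x77]=0x76, sp=0x77
prologue: push r6 -> mem[0x76]=0x07, sp=0x76
body[0] sub  r6, r5, r5 -> r6=0x00
body[1] sub  r0, r3, #21 -> r0=0x20
body[2] mov  r3, #0x15 -> r3=0x15
body[3] mov  r4, #0x66 -> r4=0x66
body[4] sub  r0, r4, r2 -> r0=0x2d
body[5] add  r5, r2, #57 -> r5=0x72
body[6] xor  r3, r0, r2 -> r3=0x14
body[7] xor  r3, r3, r2 -> r3=0x2d
epilogue: pop r6=0x07, sp=0x77
epilogue: pop r5=0x76, sp=0x78
epilogue: pop r4=0x2e, sp=0x79
epilogue: pop r0=0x37, sp=0x7a
r3 is caller-saved -> body value

REG = 0x2d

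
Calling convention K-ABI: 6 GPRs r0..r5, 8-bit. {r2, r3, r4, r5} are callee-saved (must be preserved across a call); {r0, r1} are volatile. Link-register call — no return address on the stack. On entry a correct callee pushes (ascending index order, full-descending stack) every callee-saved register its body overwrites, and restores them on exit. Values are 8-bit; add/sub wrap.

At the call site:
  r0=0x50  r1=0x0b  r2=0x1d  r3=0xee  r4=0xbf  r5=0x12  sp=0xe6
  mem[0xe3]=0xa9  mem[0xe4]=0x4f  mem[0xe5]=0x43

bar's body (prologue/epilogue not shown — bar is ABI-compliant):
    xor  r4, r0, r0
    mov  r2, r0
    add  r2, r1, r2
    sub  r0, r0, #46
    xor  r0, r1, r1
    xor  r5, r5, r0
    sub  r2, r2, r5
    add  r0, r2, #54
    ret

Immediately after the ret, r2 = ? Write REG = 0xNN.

REG = 0x1d

prologue: push r2 -> mem[0xe5]=0x1d, sp=0xe5
prologue: push r4 -> mem[0xe4]=0xbf, sp=0xe4
prologue: push r5 -> mem[0xe3]=0x12, sp=0xe3
body[0] xor  r4, r0, r0 -> r4=0x00
body[1] mov  r2, r0 -> r2=0x50
body[2] add  r2, r1, r2 -> r2=0x5b
body[3] sub  r0, r0, #46 -> r0=0x22
body[4] xor  r0, r1, r1 -> r0=0x00
body[5] xor  r5, r5, r0 -> r5=0x12
body[6] sub  r2, r2, r5 -> r2=0x49
body[7] add  r0, r2, #54 -> r0=0x7f
epilogue: pop r5=0x12, sp=0xe4
epilogue: pop r4=0xbf, sp=0xe5
epilogue: pop r2=0x1d, sp=0xe6
r2 is callee-saved -> restored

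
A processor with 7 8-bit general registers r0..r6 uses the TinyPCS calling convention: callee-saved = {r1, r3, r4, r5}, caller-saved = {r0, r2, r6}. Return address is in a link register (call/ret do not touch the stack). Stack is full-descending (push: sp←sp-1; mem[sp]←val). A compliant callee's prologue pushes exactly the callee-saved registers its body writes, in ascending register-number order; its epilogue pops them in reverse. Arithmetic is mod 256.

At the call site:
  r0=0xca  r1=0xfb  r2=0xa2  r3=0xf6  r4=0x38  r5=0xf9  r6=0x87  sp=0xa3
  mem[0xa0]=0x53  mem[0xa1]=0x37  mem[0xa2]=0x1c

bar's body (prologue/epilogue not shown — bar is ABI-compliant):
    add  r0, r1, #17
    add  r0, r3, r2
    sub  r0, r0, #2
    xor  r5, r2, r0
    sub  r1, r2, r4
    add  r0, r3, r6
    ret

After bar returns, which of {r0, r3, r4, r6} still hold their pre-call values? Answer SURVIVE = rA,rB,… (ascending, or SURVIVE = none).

prologue: push r1 -> mem[0xa2]=0xfb, sp=0xa2
prologue: push r5 -> mem[0xa1]=0xf9, sp=0xa1
body[0] add  r0, r1, #17 -> r0=0x0c
body[1] add  r0, r3, r2 -> r0=0x98
body[2] sub  r0, r0, #2 -> r0=0x96
body[3] xor  r5, r2, r0 -> r5=0x34
body[4] sub  r1, r2, r4 -> r1=0x6a
body[5] add  r0, r3, r6 -> r0=0x7d
epilogue: pop r5=0xf9, sp=0xa2
epilogue: pop r1=0xfb, sp=0xa3
r0: caller-saved, written=True
r3: callee-saved, written=False
r4: callee-saved, written=False
r6: caller-saved, written=False

SURVIVE = r3,r4,r6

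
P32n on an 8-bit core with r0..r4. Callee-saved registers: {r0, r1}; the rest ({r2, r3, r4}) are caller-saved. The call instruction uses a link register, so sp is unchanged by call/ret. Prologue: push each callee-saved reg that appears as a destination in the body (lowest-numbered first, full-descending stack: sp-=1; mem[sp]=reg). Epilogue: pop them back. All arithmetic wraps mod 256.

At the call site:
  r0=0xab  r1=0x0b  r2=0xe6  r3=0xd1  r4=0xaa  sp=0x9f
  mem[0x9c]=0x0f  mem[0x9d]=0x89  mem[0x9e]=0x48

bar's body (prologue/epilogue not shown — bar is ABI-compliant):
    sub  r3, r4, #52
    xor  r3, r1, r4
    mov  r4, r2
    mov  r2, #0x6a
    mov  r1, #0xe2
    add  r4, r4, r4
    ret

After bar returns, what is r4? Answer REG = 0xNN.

REG = 0xcc

prologue: push r1 → mem[0x9e]=0x0b, sp=0x9e
body[0] sub  r3, r4, #52 → r3=0x76
body[1] xor  r3, r1, r4 → r3=0xa1
body[2] mov  r4, r2 → r4=0xe6
body[3] mov  r2, #0x6a → r2=0x6a
body[4] mov  r1, #0xe2 → r1=0xe2
body[5] add  r4, r4, r4 → r4=0xcc
epilogue: pop r1=0x0b, sp=0x9f
r4 is caller-saved → body value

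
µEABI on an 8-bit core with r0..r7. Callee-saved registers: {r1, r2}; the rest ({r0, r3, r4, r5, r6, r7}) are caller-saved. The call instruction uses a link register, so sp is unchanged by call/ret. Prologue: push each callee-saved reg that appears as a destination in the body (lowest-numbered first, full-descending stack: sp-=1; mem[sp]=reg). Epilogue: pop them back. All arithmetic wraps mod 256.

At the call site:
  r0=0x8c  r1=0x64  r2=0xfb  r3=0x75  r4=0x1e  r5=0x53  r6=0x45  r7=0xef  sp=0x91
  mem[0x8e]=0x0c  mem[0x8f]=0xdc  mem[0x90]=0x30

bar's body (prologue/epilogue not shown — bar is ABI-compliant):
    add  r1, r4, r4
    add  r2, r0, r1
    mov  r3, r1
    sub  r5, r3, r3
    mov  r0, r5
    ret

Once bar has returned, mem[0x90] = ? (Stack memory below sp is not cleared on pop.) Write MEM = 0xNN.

prologue: push r1 -> mem[0x90]=0x64, sp=0x90
prologue: push r2 -> mem[0x8f]=0xfb, sp=0x8f
body[0] add  r1, r4, r4 -> r1=0x3c
body[1] add  r2, r0, r1 -> r2=0xc8
body[2] mov  r3, r1 -> r3=0x3c
body[3] sub  r5, r3, r3 -> r5=0x00
body[4] mov  r0, r5 -> r0=0x00
epilogue: pop r2=0xfb, sp=0x90
epilogue: pop r1=0x64, sp=0x91
prologue pushed ['r1', 'r2'] at ['0x90', '0x8f']

MEM = 0x64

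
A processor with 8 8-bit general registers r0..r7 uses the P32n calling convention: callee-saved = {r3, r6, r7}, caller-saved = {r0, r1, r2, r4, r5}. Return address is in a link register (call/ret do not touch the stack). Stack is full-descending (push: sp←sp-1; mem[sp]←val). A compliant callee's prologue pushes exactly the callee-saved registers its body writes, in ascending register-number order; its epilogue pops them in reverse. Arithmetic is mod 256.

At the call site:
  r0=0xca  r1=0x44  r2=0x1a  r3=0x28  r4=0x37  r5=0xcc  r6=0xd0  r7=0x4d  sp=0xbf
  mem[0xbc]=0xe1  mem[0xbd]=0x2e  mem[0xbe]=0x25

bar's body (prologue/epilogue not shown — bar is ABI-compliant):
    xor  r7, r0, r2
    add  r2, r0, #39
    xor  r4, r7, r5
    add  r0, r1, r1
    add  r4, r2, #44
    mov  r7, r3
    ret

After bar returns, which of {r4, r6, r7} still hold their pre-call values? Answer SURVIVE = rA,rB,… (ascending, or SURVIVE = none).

SURVIVE = r6,r7

prologue: push r7 → mem[0xbe]=0x4d, sp=0xbe
body[0] xor  r7, r0, r2 → r7=0xd0
body[1] add  r2, r0, #39 → r2=0xf1
body[2] xor  r4, r7, r5 → r4=0x1c
body[3] add  r0, r1, r1 → r0=0x88
body[4] add  r4, r2, #44 → r4=0x1d
body[5] mov  r7, r3 → r7=0x28
epilogue: pop r7=0x4d, sp=0xbf
r4: caller-saved, written=True
r6: callee-saved, written=False
r7: callee-saved, written=True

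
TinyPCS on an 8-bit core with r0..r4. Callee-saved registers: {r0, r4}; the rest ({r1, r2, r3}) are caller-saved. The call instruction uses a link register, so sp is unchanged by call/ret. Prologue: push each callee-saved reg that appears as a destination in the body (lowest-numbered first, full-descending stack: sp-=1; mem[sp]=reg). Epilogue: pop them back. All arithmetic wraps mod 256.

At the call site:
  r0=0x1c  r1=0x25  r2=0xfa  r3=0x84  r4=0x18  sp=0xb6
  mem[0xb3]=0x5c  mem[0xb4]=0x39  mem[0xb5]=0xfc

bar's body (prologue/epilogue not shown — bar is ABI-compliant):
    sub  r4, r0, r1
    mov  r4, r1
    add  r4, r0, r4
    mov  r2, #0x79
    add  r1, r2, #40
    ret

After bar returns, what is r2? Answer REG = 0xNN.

REG = 0x79

prologue: push r4 → mem[0xb5]=0x18, sp=0xb5
body[0] sub  r4, r0, r1 → r4=0xf7
body[1] mov  r4, r1 → r4=0x25
body[2] add  r4, r0, r4 → r4=0x41
body[3] mov  r2, #0x79 → r2=0x79
body[4] add  r1, r2, #40 → r1=0xa1
epilogue: pop r4=0x18, sp=0xb6
r2 is caller-saved → body value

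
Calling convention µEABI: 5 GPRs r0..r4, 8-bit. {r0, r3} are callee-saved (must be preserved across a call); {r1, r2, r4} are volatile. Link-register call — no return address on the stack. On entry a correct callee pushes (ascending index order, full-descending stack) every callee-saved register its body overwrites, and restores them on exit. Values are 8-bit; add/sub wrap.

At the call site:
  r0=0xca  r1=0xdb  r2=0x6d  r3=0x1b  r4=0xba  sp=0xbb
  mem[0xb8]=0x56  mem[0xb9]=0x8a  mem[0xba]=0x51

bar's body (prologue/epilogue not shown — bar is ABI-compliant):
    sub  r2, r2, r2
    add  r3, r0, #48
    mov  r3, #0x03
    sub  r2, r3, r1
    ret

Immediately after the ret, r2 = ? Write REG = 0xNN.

REG = 0x28

prologue: push r3 → mem[0xba]=0x1b, sp=0xba
body[0] sub  r2, r2, r2 → r2=0x00
body[1] add  r3, r0, #48 → r3=0xfa
body[2] mov  r3, #0x03 → r3=0x03
body[3] sub  r2, r3, r1 → r2=0x28
epilogue: pop r3=0x1b, sp=0xbb
r2 is caller-saved → body value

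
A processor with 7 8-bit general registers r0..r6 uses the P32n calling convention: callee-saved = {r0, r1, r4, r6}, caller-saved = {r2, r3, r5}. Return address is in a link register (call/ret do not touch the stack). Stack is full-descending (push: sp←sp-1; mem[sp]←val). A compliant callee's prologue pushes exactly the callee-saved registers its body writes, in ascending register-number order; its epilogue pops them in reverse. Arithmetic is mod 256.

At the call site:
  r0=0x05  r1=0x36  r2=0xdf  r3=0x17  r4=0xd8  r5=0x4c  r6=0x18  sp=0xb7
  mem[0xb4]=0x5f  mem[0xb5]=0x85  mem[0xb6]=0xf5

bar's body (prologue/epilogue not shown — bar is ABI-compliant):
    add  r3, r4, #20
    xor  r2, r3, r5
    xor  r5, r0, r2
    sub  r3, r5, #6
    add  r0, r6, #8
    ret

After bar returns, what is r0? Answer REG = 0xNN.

REG = 0x05

prologue: push r0 -> mem[0xb6]=0x05, sp=0xb6
body[0] add  r3, r4, #20 -> r3=0xec
body[1] xor  r2, r3, r5 -> r2=0xa0
body[2] xor  r5, r0, r2 -> r5=0xa5
body[3] sub  r3, r5, #6 -> r3=0x9f
body[4] add  r0, r6, #8 -> r0=0x20
epilogue: pop r0=0x05, sp=0xb7
r0 is callee-saved -> restored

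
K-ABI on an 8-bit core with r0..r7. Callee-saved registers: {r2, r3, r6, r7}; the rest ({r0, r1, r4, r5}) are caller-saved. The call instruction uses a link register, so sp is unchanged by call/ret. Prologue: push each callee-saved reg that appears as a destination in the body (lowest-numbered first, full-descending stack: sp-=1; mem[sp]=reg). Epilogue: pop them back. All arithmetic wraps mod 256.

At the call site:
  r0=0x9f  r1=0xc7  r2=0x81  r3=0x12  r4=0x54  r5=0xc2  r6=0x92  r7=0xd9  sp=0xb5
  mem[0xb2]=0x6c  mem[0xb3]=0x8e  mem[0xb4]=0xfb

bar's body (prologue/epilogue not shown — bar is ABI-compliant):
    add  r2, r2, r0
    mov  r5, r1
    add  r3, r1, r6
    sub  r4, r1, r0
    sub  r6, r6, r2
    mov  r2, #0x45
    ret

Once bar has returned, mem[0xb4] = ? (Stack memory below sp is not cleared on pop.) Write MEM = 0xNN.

prologue: push r2 -> mem[0xb4]=0x81, sp=0xb4
prologue: push r3 -> mem[0xb3]=0x12, sp=0xb3
prologue: push r6 -> mem[0xb2]=0x92, sp=0xb2
body[0] add  r2, r2, r0 -> r2=0x20
body[1] mov  r5, r1 -> r5=0xc7
body[2] add  r3, r1, r6 -> r3=0x59
body[3] sub  r4, r1, r0 -> r4=0x28
body[4] sub  r6, r6, r2 -> r6=0x72
body[5] mov  r2, #0x45 -> r2=0x45
epilogue: pop r6=0x92, sp=0xb3
epilogue: pop r3=0x12, sp=0xb4
epilogue: pop r2=0x81, sp=0xb5
prologue pushed ['r2', 'r3', 'r6'] at ['0xb4', '0xb3', '0xb2']

MEM = 0x81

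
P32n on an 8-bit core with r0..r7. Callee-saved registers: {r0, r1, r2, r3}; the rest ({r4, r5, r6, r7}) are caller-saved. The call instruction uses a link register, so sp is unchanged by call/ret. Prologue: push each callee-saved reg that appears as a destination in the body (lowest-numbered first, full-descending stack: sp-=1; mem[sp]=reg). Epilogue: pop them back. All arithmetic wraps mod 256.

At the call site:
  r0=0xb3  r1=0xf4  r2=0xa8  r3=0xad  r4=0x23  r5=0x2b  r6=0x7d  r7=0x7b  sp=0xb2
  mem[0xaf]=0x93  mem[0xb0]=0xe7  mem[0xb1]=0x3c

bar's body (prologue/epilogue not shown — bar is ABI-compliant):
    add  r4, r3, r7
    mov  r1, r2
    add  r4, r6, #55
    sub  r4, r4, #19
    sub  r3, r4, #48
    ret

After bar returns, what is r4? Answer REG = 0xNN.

prologue: push r1 → mem[0xb1]=0xf4, sp=0xb1
prologue: push r3 → mem[0xb0]=0xad, sp=0xb0
body[0] add  r4, r3, r7 → r4=0x28
body[1] mov  r1, r2 → r1=0xa8
body[2] add  r4, r6, #55 → r4=0xb4
body[3] sub  r4, r4, #19 → r4=0xa1
body[4] sub  r3, r4, #48 → r3=0x71
epilogue: pop r3=0xad, sp=0xb1
epilogue: pop r1=0xf4, sp=0xb2
r4 is caller-saved → body value

REG = 0xa1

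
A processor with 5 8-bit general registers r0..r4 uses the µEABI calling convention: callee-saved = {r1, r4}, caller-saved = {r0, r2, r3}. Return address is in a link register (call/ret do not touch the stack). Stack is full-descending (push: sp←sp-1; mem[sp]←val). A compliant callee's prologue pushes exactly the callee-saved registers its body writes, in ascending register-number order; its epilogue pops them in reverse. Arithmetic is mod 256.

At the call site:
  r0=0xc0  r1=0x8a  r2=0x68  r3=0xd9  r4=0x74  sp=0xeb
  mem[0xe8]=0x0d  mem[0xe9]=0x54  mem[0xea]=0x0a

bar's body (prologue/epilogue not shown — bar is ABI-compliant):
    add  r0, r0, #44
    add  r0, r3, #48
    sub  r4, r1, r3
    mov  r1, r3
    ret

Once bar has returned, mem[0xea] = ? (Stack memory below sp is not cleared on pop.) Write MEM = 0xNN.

prologue: push r1 -> mem[0xea]=0x8a, sp=0xea
prologue: push r4 -> mem[0xe9]=0x74, sp=0xe9
body[0] add  r0, r0, #44 -> r0=0xec
body[1] add  r0, r3, #48 -> r0=0x09
body[2] sub  r4, r1, r3 -> r4=0xb1
body[3] mov  r1, r3 -> r1=0xd9
epilogue: pop r4=0x74, sp=0xea
epilogue: pop r1=0x8a, sp=0xeb
prologue pushed ['r1', 'r4'] at ['0xea', '0xe9']

MEM = 0x8a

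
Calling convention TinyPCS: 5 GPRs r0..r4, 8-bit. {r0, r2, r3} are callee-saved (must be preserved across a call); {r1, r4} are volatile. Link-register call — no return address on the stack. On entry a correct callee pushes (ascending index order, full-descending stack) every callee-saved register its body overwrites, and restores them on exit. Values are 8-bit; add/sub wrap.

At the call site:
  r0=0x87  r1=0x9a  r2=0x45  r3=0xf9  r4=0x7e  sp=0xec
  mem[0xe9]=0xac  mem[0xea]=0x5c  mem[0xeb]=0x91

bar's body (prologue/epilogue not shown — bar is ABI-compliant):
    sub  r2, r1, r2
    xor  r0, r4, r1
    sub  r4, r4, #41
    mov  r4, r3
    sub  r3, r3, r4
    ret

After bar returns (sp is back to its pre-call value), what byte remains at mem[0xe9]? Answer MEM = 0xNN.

prologue: push r0 -> mem[0xeb]=0x87, sp=0xeb
prologue: push r2 -> mem[0xea]=0x45, sp=0xea
prologue: push r3 -> mem[0xe9]=0xf9, sp=0xe9
body[0] sub  r2, r1, r2 -> r2=0x55
body[1] xor  r0, r4, r1 -> r0=0xe4
body[2] sub  r4, r4, #41 -> r4=0x55
body[3] mov  r4, r3 -> r4=0xf9
body[4] sub  r3, r3, r4 -> r3=0x00
epilogue: pop r3=0xf9, sp=0xea
epilogue: pop r2=0x45, sp=0xeb
epilogue: pop r0=0x87, sp=0xec
prologue pushed ['r0', 'r2', 'r3'] at ['0xeb', '0xea', '0xe9']

MEM = 0xf9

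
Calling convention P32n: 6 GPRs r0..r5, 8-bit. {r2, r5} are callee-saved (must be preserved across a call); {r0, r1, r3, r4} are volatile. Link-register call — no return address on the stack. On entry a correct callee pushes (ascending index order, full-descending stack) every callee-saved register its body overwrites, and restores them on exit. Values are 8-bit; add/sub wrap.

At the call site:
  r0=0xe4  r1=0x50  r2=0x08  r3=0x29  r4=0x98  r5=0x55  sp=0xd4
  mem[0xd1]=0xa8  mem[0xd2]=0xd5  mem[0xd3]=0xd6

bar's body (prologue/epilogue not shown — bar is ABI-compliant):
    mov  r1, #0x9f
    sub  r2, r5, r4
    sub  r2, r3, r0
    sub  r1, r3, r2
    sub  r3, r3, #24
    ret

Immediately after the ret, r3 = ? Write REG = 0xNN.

REG = 0x11

prologue: push r2 → mem[0xd3]=0x08, sp=0xd3
body[0] mov  r1, #0x9f → r1=0x9f
body[1] sub  r2, r5, r4 → r2=0xbd
body[2] sub  r2, r3, r0 → r2=0x45
body[3] sub  r1, r3, r2 → r1=0xe4
body[4] sub  r3, r3, #24 → r3=0x11
epilogue: pop r2=0x08, sp=0xd4
r3 is caller-saved → body value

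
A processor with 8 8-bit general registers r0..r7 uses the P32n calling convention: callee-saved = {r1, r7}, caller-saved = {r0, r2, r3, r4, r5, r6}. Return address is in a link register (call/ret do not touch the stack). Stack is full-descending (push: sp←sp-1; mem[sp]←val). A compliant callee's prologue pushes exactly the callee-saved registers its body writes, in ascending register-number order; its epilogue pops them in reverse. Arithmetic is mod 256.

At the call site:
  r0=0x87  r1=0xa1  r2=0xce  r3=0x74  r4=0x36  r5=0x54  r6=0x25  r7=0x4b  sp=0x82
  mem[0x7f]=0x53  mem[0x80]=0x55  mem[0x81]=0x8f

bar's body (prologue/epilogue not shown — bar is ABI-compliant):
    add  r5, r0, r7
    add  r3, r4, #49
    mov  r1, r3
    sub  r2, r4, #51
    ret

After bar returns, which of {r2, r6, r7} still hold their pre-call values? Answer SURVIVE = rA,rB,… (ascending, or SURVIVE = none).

SURVIVE = r6,r7

prologue: push r1 -> mem[0x81]=0xa1, sp=0x81
body[0] add  r5, r0, r7 -> r5=0xd2
body[1] add  r3, r4, #49 -> r3=0x67
body[2] mov  r1, r3 -> r1=0x67
body[3] sub  r2, r4, #51 -> r2=0x03
epilogue: pop r1=0xa1, sp=0x82
r2: caller-saved, written=True
r6: caller-saved, written=False
r7: callee-saved, written=False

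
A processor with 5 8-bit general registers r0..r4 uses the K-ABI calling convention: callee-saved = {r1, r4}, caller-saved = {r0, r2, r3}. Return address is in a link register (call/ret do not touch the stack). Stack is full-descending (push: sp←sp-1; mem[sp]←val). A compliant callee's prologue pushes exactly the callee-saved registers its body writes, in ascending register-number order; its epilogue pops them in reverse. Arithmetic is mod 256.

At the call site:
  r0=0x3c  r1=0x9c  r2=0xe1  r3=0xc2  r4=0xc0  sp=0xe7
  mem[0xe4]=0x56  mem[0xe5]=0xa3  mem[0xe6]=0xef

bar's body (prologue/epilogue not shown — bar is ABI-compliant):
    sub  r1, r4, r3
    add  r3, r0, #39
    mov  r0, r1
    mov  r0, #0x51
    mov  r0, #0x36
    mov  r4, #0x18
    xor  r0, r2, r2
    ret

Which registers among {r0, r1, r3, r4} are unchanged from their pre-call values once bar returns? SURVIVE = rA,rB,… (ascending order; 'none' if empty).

prologue: push r1 → mem[0xe6]=0x9c, sp=0xe6
prologue: push r4 → mem[0xe5]=0xc0, sp=0xe5
body[0] sub  r1, r4, r3 → r1=0xfe
body[1] add  r3, r0, #39 → r3=0x63
body[2] mov  r0, r1 → r0=0xfe
body[3] mov  r0, #0x51 → r0=0x51
body[4] mov  r0, #0x36 → r0=0x36
body[5] mov  r4, #0x18 → r4=0x18
body[6] xor  r0, r2, r2 → r0=0x00
epilogue: pop r4=0xc0, sp=0xe6
epilogue: pop r1=0x9c, sp=0xe7
r0: caller-saved, written=True
r1: callee-saved, written=True
r3: caller-saved, written=True
r4: callee-saved, written=True

SURVIVE = r1,r4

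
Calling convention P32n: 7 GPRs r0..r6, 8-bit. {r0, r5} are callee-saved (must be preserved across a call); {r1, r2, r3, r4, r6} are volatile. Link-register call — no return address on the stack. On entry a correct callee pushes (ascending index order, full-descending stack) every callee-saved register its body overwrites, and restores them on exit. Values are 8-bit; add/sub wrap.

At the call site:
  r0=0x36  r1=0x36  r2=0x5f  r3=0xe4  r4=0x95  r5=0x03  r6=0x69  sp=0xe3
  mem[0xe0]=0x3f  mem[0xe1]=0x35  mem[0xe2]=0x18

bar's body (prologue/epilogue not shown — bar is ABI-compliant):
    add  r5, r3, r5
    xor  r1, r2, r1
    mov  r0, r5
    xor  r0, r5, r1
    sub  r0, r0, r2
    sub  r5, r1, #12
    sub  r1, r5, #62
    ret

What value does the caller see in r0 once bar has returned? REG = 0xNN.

prologue: push r0 → mem[0xe2]=0x36, sp=0xe2
prologue: push r5 → mem[0xe1]=0x03, sp=0xe1
body[0] add  r5, r3, r5 → r5=0xe7
body[1] xor  r1, r2, r1 → r1=0x69
body[2] mov  r0, r5 → r0=0xe7
body[3] xor  r0, r5, r1 → r0=0x8e
body[4] sub  r0, r0, r2 → r0=0x2f
body[5] sub  r5, r1, #12 → r5=0x5d
body[6] sub  r1, r5, #62 → r1=0x1f
epilogue: pop r5=0x03, sp=0xe2
epilogue: pop r0=0x36, sp=0xe3
r0 is callee-saved → restored

REG = 0x36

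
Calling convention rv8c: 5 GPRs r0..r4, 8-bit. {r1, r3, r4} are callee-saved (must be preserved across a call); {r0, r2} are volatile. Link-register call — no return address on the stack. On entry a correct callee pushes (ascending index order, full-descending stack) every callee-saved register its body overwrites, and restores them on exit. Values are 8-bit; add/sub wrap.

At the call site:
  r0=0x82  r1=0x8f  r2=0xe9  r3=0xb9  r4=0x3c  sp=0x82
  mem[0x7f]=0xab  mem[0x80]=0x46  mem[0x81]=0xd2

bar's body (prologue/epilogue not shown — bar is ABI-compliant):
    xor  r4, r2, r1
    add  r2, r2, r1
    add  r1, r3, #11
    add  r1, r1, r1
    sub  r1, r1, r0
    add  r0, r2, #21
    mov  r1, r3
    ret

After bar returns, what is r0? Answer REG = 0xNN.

prologue: push r1 → mem[0x81]=0x8f, sp=0x81
prologue: push r4 → mem[0x80]=0x3c, sp=0x80
body[0] xor  r4, r2, r1 → r4=0x66
body[1] add  r2, r2, r1 → r2=0x78
body[2] add  r1, r3, #11 → r1=0xc4
body[3] add  r1, r1, r1 → r1=0x88
body[4] sub  r1, r1, r0 → r1=0x06
body[5] add  r0, r2, #21 → r0=0x8d
body[6] mov  r1, r3 → r1=0xb9
epilogue: pop r4=0x3c, sp=0x81
epilogue: pop r1=0x8f, sp=0x82
r0 is caller-saved → body value

REG = 0x8d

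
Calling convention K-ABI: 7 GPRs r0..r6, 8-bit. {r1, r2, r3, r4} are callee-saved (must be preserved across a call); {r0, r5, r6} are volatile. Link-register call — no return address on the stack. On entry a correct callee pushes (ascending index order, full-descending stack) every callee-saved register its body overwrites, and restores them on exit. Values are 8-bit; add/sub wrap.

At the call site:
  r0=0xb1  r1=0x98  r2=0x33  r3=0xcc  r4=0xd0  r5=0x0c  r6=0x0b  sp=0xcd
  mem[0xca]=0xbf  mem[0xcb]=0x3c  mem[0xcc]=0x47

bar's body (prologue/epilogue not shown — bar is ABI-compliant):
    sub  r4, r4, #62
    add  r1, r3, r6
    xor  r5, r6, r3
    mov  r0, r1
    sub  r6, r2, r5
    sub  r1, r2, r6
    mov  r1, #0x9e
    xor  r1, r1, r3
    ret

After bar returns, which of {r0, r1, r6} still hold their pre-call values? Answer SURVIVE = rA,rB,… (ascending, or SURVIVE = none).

prologue: push r1 -> mem[0xcc]=0x98, sp=0xcc
prologue: push r4 -> mem[0xcb]=0xd0, sp=0xcb
body[0] sub  r4, r4, #62 -> r4=0x92
body[1] add  r1, r3, r6 -> r1=0xd7
body[2] xor  r5, r6, r3 -> r5=0xc7
body[3] mov  r0, r1 -> r0=0xd7
body[4] sub  r6, r2, r5 -> r6=0x6c
body[5] sub  r1, r2, r6 -> r1=0xc7
body[6] mov  r1, #0x9e -> r1=0x9e
body[7] xor  r1, r1, r3 -> r1=0x52
epilogue: pop r4=0xd0, sp=0xcc
epilogue: pop r1=0x98, sp=0xcd
r0: caller-saved, written=True
r1: callee-saved, written=True
r6: caller-saved, written=True

SURVIVE = r1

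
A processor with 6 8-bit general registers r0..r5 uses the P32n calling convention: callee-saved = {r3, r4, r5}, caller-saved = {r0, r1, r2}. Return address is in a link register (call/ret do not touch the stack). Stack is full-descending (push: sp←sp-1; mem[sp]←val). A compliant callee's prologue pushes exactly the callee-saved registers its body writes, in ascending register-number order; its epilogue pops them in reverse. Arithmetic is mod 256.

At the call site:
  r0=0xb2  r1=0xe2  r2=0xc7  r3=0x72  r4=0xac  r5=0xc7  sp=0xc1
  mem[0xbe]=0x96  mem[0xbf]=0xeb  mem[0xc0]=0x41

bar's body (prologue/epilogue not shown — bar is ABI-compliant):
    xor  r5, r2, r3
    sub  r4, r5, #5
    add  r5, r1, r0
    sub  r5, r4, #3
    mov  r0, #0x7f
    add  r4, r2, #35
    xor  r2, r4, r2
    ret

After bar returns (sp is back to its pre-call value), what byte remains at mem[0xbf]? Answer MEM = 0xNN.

prologue: push r4 → mem[0xc0]=0xac, sp=0xc0
prologue: push r5 → mem[0xbf]=0xc7, sp=0xbf
body[0] xor  r5, r2, r3 → r5=0xb5
body[1] sub  r4, r5, #5 → r4=0xb0
body[2] add  r5, r1, r0 → r5=0x94
body[3] sub  r5, r4, #3 → r5=0xad
body[4] mov  r0, #0x7f → r0=0x7f
body[5] add  r4, r2, #35 → r4=0xea
body[6] xor  r2, r4, r2 → r2=0x2d
epilogue: pop r5=0xc7, sp=0xc0
epilogue: pop r4=0xac, sp=0xc1
prologue pushed ['r4', 'r5'] at ['0xc0', '0xbf']

MEM = 0xc7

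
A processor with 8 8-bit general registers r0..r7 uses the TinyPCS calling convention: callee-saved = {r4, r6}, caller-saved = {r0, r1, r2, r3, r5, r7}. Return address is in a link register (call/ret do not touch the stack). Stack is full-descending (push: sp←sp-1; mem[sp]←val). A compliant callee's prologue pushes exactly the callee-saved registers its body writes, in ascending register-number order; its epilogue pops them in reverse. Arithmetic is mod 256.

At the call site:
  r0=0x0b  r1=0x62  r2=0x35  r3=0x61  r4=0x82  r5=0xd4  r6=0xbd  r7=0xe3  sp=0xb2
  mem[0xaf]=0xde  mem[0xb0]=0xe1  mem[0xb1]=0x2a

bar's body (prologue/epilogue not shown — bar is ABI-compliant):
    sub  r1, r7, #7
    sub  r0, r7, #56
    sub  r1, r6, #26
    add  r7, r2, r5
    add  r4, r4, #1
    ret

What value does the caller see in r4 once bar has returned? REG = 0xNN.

prologue: push r4 -> mem[0xb1]=0x82, sp=0xb1
body[0] sub  r1, r7, #7 -> r1=0xdc
body[1] sub  r0, r7, #56 -> r0=0xab
body[2] sub  r1, r6, #26 -> r1=0xa3
body[3] add  r7, r2, r5 -> r7=0x09
body[4] add  r4, r4, #1 -> r4=0x83
epilogue: pop r4=0x82, sp=0xb2
r4 is callee-saved -> restored

REG = 0x82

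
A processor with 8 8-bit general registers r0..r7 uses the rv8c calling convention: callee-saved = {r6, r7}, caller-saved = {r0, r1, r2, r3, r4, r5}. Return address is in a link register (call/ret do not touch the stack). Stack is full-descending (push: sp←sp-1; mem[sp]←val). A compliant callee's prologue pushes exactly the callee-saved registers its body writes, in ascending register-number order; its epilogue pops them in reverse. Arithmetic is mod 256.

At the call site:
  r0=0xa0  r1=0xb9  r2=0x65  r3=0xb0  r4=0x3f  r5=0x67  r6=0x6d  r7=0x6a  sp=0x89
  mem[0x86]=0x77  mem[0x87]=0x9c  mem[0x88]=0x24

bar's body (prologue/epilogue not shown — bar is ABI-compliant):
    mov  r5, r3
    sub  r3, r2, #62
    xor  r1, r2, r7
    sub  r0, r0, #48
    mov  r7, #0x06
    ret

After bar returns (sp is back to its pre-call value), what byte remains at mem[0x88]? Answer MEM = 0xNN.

prologue: push r7 → mem[0x88]=0x6a, sp=0x88
body[0] mov  r5, r3 → r5=0xb0
body[1] sub  r3, r2, #62 → r3=0x27
body[2] xor  r1, r2, r7 → r1=0x0f
body[3] sub  r0, r0, #48 → r0=0x70
body[4] mov  r7, #0x06 → r7=0x06
epilogue: pop r7=0x6a, sp=0x89
prologue pushed ['r7'] at ['0x88']

MEM = 0x6a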